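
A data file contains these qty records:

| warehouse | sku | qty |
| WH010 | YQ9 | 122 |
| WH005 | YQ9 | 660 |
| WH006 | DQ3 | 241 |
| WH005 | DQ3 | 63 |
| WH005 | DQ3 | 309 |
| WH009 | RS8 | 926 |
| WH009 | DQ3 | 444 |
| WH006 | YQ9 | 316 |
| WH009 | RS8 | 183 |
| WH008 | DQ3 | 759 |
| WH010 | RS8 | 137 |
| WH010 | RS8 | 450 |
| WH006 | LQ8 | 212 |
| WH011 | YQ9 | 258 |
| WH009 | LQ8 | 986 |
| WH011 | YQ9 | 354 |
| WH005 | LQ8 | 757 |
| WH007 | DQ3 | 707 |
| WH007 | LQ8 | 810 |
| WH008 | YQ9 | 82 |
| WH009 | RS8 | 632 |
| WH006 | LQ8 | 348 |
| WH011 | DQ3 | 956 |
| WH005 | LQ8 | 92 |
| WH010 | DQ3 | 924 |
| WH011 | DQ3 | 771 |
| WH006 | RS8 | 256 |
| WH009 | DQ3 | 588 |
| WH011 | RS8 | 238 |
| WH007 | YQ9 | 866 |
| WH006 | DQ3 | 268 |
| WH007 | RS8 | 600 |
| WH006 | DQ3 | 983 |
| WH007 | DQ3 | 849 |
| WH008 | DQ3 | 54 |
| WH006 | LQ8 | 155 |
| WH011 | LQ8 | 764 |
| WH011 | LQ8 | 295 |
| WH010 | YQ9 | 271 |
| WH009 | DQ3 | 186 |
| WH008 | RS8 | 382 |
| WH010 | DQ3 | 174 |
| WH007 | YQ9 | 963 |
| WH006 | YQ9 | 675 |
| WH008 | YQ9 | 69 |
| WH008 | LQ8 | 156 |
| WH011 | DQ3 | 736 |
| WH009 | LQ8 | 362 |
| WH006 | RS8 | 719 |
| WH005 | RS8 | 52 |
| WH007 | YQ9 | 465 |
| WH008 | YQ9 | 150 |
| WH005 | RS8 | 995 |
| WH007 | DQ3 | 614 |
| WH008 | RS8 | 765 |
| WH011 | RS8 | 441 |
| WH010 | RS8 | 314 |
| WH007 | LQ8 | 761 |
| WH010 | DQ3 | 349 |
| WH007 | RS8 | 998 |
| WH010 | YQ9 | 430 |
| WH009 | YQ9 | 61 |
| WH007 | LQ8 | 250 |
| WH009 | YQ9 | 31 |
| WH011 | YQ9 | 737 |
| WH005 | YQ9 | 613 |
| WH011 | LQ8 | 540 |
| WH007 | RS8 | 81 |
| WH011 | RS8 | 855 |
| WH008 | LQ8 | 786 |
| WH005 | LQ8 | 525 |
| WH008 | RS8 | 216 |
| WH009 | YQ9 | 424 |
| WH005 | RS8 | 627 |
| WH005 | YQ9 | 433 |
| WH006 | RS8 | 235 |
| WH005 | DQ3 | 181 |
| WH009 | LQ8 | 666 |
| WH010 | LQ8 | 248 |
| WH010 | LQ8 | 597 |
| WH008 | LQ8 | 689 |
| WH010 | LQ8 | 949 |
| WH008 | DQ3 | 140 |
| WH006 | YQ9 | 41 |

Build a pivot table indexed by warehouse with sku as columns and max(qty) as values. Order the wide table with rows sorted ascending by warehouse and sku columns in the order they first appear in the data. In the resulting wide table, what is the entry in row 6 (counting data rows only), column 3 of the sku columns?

With rows sorted ascending by warehouse, row 6 is warehouse=WH010. sku columns in first-appearance order: YQ9, DQ3, RS8, LQ8; column 3 is RS8.
Long rows with warehouse=WH010, sku=RS8: max(137, 450, 314) = 450.

450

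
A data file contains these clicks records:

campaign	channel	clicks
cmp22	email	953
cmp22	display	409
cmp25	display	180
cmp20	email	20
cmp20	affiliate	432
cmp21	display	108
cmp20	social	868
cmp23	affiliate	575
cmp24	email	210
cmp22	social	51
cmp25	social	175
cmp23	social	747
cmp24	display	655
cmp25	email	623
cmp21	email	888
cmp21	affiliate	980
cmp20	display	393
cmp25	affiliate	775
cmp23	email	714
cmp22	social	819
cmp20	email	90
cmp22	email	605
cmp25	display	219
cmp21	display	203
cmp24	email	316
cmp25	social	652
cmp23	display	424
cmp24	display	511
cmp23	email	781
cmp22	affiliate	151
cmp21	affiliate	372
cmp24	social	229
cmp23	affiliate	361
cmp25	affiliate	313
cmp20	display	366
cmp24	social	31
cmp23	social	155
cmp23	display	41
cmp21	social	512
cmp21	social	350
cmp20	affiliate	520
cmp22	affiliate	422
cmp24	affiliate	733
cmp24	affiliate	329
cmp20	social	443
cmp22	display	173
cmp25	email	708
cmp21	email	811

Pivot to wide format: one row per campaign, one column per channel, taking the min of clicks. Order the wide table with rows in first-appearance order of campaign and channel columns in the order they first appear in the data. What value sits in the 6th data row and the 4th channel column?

With rows in first-appearance order of campaign, row 6 is campaign=cmp24. channel columns in first-appearance order: email, display, affiliate, social; column 4 is social.
Long rows with campaign=cmp24, channel=social: min(229, 31) = 31.

31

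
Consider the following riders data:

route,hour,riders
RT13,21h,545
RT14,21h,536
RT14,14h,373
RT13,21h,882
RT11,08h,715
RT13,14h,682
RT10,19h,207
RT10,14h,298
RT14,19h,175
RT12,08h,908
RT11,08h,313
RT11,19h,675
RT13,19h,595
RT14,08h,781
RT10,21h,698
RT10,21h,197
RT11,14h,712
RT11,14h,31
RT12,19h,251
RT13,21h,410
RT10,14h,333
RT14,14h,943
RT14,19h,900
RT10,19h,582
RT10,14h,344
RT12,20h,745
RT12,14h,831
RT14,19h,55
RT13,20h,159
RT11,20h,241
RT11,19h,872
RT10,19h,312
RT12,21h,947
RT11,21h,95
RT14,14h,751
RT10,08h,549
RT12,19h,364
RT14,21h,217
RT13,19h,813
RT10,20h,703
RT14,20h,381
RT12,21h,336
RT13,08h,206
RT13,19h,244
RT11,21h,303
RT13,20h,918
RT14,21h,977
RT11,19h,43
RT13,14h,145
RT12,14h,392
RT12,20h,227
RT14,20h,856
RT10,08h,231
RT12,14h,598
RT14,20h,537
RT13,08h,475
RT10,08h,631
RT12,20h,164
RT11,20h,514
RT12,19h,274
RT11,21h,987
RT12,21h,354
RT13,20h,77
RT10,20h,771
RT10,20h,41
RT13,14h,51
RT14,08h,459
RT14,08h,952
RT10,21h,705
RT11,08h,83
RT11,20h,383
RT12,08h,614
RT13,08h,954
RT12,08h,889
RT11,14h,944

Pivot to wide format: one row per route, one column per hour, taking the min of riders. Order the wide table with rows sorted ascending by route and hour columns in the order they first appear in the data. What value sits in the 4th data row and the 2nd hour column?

51

With rows sorted ascending by route, row 4 is route=RT13. hour columns in first-appearance order: 21h, 14h, 08h, 19h, 20h; column 2 is 14h.
Long rows with route=RT13, hour=14h: min(682, 145, 51) = 51.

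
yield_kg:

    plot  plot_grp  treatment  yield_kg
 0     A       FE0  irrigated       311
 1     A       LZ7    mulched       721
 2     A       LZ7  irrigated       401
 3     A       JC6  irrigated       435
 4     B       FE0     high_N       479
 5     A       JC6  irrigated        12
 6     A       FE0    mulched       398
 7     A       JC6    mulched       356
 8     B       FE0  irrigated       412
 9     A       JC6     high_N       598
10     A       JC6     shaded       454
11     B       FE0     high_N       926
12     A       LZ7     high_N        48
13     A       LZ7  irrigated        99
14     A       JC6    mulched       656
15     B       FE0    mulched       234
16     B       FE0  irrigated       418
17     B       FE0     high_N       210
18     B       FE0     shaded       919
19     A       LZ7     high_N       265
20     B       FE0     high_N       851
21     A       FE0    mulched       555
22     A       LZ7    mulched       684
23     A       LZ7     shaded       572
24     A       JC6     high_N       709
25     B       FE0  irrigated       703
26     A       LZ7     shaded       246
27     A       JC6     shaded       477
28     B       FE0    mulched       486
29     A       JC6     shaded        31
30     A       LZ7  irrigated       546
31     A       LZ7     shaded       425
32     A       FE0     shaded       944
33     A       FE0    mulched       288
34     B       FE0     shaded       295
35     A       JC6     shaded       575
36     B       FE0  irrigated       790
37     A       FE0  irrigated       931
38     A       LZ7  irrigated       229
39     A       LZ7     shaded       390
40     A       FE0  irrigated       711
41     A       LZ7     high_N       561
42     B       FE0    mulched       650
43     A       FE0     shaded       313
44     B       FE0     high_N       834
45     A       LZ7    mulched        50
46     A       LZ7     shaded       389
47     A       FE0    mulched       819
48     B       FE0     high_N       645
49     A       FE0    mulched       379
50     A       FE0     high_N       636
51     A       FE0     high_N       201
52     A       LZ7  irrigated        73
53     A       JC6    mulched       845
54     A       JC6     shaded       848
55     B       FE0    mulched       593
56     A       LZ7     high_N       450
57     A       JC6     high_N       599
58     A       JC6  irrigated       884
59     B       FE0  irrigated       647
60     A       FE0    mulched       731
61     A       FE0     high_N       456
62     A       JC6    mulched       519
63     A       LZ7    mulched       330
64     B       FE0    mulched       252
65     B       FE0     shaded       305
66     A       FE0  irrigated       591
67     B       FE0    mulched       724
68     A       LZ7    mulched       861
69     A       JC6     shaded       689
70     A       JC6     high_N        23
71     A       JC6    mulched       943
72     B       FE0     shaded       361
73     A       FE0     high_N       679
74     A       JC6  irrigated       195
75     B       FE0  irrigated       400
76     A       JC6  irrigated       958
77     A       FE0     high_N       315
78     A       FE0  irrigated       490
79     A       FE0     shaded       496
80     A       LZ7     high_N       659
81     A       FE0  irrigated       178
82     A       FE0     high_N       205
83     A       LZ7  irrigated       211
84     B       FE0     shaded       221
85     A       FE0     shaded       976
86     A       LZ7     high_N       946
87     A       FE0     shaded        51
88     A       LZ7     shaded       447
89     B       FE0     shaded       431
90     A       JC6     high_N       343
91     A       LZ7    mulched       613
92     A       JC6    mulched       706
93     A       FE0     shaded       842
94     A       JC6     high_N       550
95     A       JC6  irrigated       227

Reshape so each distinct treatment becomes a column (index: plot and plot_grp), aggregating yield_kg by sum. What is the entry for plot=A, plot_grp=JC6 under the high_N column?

2822

Rows with plot=A, plot_grp=JC6 and treatment=high_N: yield_kg values are 598, 709, 599, 23, 343, 550.
598 + 709 + 599 + 23 + 343 + 550 = 2822.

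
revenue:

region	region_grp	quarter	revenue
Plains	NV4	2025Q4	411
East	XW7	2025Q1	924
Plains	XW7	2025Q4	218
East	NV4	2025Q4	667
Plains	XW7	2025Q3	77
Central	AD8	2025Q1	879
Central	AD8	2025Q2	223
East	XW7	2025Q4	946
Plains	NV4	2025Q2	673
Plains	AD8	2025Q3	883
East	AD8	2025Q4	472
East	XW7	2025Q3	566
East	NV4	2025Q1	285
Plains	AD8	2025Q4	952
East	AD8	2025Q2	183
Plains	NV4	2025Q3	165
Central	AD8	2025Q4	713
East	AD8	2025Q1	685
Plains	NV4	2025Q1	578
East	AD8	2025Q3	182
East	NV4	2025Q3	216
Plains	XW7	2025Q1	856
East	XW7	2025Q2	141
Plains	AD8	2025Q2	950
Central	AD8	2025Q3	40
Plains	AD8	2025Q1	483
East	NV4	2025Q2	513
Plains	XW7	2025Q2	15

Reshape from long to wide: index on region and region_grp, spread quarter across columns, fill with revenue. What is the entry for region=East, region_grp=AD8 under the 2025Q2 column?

183

Wide layout: rows indexed by region and region_grp, columns are the 4 distinct quarter values (2025Q4, 2025Q1, 2025Q3, 2025Q2).
Cell (region=East, region_grp=AD8, quarter=2025Q2) draws from the long row where region=East, region_grp=AD8 and quarter=2025Q2, which has revenue=183.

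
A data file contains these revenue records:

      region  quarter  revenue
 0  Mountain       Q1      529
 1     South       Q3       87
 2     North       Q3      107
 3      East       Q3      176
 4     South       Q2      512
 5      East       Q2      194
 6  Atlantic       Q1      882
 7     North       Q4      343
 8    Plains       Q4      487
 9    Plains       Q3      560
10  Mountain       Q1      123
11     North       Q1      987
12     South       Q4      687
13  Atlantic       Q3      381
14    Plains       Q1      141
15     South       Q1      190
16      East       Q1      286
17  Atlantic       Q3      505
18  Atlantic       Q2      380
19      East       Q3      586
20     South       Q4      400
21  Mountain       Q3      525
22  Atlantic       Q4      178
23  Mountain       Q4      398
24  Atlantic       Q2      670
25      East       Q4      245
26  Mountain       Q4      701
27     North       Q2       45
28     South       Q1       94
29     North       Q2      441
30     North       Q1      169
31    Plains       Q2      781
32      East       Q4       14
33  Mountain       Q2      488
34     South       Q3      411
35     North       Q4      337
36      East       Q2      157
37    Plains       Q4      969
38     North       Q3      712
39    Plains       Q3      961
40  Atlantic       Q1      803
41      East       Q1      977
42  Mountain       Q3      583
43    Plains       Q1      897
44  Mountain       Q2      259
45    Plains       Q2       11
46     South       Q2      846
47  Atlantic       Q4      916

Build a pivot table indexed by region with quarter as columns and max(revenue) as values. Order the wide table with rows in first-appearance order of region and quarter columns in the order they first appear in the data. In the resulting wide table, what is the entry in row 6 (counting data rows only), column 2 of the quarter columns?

With rows in first-appearance order of region, row 6 is region=Plains. quarter columns in first-appearance order: Q1, Q3, Q2, Q4; column 2 is Q3.
Long rows with region=Plains, quarter=Q3: max(560, 961) = 961.

961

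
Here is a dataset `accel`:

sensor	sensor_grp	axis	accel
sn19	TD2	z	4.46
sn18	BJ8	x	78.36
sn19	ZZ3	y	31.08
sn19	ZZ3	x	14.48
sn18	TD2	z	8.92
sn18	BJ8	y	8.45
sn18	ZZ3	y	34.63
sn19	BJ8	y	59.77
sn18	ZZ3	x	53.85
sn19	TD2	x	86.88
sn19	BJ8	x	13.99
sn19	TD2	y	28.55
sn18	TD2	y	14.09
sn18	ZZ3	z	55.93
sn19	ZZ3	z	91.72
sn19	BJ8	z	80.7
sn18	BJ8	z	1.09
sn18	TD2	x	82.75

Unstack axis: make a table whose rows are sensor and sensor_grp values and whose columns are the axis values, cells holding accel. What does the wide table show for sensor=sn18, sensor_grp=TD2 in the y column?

14.09

Wide layout: rows indexed by sensor and sensor_grp, columns are the 3 distinct axis values (z, x, y).
Cell (sensor=sn18, sensor_grp=TD2, axis=y) draws from the long row where sensor=sn18, sensor_grp=TD2 and axis=y, which has accel=14.09.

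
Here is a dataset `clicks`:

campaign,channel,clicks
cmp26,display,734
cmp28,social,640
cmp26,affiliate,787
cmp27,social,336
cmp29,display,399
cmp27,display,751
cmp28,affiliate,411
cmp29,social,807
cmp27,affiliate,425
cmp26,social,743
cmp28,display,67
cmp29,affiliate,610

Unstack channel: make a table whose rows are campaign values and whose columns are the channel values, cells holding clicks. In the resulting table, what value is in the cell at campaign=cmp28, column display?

Wide layout: rows indexed by campaign, columns are the 3 distinct channel values (display, social, affiliate).
Cell (campaign=cmp28, channel=display) draws from the long row where campaign=cmp28 and channel=display, which has clicks=67.

67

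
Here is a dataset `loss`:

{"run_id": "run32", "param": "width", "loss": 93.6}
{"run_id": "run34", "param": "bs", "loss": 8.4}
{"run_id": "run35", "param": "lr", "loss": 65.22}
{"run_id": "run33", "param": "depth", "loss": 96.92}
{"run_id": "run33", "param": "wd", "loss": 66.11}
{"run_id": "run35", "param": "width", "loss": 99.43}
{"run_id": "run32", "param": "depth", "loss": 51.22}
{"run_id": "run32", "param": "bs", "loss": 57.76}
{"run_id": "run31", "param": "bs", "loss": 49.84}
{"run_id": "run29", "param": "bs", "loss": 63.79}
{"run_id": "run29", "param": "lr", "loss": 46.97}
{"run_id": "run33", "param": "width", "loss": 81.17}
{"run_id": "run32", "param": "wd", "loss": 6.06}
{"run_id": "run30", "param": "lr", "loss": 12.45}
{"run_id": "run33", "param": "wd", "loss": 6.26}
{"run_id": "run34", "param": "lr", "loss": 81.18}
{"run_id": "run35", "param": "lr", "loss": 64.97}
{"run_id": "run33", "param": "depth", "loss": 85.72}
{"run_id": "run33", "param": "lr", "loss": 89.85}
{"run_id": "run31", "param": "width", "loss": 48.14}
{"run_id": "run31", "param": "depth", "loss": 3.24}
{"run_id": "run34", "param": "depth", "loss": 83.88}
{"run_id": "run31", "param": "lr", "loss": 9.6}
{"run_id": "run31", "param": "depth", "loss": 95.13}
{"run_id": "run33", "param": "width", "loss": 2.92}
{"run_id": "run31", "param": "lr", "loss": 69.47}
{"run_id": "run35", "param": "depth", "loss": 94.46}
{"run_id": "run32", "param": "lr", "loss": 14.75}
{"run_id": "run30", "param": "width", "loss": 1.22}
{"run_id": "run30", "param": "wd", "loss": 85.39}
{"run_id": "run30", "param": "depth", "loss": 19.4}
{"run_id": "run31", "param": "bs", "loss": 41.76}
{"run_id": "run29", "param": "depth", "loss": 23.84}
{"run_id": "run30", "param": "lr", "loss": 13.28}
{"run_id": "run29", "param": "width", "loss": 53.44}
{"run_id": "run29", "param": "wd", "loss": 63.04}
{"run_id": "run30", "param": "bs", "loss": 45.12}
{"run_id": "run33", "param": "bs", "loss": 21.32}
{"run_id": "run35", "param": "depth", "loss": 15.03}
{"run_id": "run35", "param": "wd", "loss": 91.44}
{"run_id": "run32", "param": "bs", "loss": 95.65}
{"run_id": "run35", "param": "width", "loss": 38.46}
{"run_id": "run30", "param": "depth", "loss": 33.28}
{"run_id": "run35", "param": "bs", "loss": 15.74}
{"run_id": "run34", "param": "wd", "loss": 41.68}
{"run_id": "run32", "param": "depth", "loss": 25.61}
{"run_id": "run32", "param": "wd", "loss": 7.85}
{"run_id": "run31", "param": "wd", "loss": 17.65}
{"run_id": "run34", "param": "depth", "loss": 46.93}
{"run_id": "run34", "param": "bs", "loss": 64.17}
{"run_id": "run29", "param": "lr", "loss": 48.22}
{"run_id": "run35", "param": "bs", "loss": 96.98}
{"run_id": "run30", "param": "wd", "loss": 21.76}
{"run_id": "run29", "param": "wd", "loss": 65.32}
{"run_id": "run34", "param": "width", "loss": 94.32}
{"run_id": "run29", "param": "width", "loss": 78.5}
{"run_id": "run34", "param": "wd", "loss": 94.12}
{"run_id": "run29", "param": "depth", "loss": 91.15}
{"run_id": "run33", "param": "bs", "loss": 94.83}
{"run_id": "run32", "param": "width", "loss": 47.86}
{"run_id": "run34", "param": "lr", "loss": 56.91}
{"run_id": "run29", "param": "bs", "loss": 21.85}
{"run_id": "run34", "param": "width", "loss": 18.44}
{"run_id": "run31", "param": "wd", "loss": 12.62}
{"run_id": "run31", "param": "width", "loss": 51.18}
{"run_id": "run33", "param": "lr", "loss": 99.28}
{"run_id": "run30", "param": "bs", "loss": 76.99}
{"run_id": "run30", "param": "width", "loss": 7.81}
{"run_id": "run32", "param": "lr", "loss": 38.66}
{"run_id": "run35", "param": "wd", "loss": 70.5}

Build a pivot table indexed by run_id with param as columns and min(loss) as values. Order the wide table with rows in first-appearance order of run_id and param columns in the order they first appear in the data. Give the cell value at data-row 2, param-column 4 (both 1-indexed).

46.93

With rows in first-appearance order of run_id, row 2 is run_id=run34. param columns in first-appearance order: width, bs, lr, depth, wd; column 4 is depth.
Long rows with run_id=run34, param=depth: min(83.88, 46.93) = 46.93.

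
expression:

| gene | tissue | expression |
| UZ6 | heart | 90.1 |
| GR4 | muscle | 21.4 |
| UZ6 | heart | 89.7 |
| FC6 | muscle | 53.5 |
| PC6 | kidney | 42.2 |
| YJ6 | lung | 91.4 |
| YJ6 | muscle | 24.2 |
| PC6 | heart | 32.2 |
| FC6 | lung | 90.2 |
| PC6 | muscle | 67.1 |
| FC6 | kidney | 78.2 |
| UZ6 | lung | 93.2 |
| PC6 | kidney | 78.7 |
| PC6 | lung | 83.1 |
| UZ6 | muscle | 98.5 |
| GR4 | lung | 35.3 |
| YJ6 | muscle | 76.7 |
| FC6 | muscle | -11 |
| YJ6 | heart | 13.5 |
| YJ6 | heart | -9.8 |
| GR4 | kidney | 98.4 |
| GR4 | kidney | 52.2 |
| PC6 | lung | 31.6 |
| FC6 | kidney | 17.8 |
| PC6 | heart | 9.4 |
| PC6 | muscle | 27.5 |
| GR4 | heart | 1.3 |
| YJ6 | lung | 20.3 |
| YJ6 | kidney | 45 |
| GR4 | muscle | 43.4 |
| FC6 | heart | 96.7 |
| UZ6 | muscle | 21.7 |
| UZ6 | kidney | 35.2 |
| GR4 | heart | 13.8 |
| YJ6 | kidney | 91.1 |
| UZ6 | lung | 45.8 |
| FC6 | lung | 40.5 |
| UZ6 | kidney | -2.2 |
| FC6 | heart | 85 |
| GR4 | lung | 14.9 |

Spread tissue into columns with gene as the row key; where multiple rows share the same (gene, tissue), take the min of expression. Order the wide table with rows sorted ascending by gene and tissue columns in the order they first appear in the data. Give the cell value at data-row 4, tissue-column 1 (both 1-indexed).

89.7

With rows sorted ascending by gene, row 4 is gene=UZ6. tissue columns in first-appearance order: heart, muscle, kidney, lung; column 1 is heart.
Long rows with gene=UZ6, tissue=heart: min(90.1, 89.7) = 89.7.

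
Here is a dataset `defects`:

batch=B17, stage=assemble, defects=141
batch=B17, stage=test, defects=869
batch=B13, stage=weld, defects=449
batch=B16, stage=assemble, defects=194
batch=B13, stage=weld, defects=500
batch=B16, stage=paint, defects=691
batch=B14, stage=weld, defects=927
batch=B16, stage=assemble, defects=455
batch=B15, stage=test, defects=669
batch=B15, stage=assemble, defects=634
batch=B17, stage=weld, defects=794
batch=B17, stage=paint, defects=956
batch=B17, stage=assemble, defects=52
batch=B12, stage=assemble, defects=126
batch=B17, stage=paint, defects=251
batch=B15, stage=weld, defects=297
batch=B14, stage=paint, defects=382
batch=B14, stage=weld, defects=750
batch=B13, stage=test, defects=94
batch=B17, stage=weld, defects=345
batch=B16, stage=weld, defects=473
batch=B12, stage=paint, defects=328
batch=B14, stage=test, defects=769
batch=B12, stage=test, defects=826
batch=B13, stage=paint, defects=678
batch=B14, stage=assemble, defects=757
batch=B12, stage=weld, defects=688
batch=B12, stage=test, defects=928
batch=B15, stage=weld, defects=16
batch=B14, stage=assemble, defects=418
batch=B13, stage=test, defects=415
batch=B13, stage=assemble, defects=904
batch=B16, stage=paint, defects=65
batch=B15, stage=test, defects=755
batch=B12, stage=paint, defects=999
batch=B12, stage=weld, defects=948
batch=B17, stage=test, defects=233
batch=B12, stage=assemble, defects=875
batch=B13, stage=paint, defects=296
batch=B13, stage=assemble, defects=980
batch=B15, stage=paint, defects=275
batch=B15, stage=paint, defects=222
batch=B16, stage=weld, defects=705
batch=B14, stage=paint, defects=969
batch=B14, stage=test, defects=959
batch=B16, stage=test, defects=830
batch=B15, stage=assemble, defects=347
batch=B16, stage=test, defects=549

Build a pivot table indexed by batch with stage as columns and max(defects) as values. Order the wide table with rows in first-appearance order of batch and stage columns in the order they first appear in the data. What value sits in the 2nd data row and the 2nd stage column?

415

With rows in first-appearance order of batch, row 2 is batch=B13. stage columns in first-appearance order: assemble, test, weld, paint; column 2 is test.
Long rows with batch=B13, stage=test: max(94, 415) = 415.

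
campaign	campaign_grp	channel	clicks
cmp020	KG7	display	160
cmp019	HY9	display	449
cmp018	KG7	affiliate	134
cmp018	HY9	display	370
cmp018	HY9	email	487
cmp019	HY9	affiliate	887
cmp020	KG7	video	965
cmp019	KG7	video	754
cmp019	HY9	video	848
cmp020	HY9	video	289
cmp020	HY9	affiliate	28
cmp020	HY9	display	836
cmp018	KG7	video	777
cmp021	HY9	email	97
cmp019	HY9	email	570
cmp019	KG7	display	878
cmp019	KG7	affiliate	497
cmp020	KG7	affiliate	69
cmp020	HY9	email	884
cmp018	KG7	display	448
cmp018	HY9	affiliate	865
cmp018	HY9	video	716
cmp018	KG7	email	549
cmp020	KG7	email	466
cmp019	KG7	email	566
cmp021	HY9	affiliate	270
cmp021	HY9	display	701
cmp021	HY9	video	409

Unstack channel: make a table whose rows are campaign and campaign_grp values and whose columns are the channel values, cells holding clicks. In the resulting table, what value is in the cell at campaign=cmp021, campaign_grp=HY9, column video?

Wide layout: rows indexed by campaign and campaign_grp, columns are the 4 distinct channel values (display, affiliate, email, video).
Cell (campaign=cmp021, campaign_grp=HY9, channel=video) draws from the long row where campaign=cmp021, campaign_grp=HY9 and channel=video, which has clicks=409.

409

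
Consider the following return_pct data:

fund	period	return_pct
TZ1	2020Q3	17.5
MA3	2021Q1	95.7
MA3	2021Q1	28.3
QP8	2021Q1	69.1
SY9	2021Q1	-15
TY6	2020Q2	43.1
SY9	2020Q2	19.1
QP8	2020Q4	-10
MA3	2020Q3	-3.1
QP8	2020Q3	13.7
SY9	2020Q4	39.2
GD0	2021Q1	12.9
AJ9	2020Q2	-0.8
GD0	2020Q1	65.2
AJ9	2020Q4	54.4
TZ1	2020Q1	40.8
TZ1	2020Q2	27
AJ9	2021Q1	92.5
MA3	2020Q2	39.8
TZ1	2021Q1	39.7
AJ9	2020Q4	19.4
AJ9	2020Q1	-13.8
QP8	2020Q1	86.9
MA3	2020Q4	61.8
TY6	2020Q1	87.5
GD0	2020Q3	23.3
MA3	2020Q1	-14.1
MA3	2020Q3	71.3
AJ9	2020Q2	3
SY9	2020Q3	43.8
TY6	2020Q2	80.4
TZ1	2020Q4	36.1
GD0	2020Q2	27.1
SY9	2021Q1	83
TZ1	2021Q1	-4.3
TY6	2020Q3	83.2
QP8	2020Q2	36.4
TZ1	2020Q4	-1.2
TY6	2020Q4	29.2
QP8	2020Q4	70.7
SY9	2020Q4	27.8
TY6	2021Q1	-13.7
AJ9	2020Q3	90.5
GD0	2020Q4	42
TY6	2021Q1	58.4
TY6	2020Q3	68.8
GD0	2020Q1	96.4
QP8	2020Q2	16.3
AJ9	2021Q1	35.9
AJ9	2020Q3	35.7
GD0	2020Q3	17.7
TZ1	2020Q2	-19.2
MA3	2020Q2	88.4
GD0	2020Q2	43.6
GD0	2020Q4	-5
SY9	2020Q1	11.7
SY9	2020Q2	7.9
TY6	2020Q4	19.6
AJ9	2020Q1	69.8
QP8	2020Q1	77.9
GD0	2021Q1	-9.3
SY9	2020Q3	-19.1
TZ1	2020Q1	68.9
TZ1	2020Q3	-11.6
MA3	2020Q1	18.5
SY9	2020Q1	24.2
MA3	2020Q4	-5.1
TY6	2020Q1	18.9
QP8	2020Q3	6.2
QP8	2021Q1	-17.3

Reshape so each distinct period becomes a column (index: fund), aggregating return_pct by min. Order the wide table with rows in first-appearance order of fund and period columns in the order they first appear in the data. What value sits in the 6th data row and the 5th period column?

With rows in first-appearance order of fund, row 6 is fund=GD0. period columns in first-appearance order: 2020Q3, 2021Q1, 2020Q2, 2020Q4, 2020Q1; column 5 is 2020Q1.
Long rows with fund=GD0, period=2020Q1: min(65.2, 96.4) = 65.2.

65.2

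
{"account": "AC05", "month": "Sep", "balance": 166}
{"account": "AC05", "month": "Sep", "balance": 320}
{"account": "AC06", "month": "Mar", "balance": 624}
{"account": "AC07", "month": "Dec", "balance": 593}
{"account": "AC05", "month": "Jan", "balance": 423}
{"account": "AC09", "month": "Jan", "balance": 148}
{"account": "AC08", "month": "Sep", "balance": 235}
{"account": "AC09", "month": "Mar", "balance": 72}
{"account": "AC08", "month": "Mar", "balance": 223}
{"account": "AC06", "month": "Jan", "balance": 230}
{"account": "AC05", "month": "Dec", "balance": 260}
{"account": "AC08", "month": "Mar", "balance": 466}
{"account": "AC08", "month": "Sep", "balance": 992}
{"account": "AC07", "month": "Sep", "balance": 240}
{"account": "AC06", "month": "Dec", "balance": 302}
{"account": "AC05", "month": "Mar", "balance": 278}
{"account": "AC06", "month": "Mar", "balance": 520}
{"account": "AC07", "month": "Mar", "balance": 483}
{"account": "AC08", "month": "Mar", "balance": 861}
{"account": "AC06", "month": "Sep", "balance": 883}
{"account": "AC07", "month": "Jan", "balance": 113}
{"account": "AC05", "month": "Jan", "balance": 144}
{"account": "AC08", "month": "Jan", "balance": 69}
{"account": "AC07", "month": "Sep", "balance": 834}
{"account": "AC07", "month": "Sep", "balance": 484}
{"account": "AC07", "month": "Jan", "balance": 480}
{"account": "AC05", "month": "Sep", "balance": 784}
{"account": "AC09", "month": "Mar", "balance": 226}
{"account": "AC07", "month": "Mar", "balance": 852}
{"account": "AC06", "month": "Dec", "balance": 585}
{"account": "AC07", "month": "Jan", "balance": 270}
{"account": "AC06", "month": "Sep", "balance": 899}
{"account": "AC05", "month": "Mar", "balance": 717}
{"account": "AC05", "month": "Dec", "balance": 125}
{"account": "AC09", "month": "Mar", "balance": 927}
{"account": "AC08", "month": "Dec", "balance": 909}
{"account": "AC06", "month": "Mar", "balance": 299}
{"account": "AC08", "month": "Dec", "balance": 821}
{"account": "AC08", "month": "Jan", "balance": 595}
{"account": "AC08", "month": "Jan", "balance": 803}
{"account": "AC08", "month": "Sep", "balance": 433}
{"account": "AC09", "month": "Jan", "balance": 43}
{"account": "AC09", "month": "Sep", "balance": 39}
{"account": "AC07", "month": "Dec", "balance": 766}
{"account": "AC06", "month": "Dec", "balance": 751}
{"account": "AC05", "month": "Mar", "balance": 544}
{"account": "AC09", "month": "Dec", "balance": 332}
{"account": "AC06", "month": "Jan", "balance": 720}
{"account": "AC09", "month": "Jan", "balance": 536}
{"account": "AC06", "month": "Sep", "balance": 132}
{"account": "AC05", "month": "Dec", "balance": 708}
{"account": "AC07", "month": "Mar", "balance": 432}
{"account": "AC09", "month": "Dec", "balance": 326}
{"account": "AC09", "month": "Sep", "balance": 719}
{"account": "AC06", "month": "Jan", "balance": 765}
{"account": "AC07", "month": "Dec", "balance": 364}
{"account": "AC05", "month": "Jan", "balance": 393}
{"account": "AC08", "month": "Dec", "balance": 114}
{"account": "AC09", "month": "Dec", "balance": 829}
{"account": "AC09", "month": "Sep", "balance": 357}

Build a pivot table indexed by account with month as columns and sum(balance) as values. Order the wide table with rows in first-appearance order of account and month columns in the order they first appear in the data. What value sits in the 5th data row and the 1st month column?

With rows in first-appearance order of account, row 5 is account=AC08. month columns in first-appearance order: Sep, Mar, Dec, Jan; column 1 is Sep.
Long rows with account=AC08, month=Sep: 235 + 992 + 433 = 1660.

1660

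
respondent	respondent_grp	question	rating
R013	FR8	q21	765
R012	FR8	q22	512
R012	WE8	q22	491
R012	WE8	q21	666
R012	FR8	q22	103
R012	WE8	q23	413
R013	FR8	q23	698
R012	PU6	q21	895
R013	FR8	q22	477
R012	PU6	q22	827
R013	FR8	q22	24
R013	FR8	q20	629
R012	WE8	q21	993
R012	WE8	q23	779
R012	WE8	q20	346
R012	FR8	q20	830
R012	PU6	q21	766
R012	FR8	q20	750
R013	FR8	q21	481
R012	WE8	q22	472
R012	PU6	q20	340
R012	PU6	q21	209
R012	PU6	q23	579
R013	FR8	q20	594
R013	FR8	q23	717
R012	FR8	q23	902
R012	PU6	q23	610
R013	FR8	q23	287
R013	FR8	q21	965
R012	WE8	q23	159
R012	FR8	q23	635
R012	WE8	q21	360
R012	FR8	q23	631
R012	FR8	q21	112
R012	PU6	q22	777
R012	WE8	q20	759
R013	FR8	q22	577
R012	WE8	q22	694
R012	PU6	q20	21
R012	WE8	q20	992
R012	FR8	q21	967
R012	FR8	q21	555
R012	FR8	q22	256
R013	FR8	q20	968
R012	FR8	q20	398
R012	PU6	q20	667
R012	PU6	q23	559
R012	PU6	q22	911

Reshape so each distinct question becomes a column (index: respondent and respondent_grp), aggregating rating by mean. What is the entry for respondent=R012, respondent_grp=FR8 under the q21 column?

544.67

Rows with respondent=R012, respondent_grp=FR8 and question=q21: rating values are 112, 967, 555.
(112 + 967 + 555) / 3 = 544.67.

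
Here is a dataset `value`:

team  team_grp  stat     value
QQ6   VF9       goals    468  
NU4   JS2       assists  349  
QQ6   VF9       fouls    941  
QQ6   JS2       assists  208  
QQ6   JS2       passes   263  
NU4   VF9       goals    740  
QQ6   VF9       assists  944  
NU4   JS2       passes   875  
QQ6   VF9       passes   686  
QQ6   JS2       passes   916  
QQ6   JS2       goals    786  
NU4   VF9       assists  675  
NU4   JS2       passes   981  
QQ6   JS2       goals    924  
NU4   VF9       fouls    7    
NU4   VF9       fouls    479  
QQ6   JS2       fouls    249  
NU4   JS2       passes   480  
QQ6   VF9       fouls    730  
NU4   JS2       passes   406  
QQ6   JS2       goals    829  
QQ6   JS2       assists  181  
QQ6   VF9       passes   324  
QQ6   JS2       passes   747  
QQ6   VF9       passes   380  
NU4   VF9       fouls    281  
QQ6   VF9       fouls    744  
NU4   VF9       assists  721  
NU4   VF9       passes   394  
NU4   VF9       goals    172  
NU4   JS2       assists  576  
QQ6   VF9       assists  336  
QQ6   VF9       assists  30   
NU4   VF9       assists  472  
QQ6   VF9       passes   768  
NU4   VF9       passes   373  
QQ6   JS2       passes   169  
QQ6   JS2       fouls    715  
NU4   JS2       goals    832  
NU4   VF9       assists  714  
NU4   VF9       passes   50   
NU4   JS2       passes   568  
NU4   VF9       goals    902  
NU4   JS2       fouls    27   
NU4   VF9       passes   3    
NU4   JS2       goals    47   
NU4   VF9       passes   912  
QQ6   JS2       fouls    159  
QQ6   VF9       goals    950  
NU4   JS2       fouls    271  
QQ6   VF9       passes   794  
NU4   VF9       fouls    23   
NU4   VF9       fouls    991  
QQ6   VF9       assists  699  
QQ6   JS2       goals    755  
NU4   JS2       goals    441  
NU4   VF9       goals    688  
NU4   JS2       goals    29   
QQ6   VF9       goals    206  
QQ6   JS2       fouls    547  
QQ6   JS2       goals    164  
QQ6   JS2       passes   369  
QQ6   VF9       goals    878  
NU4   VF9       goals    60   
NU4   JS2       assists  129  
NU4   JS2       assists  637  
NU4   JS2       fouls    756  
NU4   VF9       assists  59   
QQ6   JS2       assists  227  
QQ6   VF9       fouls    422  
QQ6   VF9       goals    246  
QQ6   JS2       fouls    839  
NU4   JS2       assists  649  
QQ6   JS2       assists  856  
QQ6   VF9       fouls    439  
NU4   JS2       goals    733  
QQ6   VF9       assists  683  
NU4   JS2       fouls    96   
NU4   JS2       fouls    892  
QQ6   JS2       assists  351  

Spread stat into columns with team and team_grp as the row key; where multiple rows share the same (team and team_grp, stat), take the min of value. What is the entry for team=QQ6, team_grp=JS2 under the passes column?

Rows with team=QQ6, team_grp=JS2 and stat=passes: value values are 263, 916, 747, 169, 369.
min(263, 916, 747, 169, 369) = 169.

169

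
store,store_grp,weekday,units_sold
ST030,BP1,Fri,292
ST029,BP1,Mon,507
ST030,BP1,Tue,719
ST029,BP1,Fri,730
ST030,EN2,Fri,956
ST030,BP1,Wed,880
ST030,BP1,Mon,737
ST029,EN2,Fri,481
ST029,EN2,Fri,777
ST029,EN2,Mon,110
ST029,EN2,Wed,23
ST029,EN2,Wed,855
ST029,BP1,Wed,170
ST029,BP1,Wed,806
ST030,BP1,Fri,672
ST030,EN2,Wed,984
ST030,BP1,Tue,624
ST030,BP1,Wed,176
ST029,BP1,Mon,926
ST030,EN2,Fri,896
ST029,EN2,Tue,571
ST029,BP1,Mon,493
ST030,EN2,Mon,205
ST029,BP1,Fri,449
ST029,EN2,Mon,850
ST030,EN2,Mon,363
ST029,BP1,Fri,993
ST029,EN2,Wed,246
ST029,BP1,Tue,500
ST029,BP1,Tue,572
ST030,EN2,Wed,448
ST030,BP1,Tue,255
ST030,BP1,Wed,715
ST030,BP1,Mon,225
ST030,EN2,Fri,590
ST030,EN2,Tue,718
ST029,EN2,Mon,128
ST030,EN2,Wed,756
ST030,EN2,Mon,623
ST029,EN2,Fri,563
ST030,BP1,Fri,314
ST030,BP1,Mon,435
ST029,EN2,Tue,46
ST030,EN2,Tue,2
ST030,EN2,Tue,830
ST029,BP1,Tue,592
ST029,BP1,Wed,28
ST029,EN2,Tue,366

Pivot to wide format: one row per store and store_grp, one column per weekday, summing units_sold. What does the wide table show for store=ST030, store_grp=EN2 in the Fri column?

2442

Rows with store=ST030, store_grp=EN2 and weekday=Fri: units_sold values are 956, 896, 590.
956 + 896 + 590 = 2442.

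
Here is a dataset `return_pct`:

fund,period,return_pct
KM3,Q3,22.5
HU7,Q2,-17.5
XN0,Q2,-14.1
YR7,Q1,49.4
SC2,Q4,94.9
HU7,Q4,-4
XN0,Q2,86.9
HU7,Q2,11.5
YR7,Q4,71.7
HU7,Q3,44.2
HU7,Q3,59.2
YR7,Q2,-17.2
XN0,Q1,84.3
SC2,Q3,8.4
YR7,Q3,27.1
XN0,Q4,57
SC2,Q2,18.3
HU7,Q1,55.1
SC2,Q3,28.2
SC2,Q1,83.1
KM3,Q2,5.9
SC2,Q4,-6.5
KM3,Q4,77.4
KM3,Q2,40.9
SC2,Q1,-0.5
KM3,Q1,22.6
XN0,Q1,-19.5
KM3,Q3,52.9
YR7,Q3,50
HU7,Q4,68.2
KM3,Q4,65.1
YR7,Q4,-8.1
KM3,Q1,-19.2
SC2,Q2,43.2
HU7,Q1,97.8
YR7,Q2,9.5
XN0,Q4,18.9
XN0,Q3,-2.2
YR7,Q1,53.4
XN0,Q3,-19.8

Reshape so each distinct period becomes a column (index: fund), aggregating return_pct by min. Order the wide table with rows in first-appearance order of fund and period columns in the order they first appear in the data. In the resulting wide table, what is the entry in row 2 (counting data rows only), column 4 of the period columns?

With rows in first-appearance order of fund, row 2 is fund=HU7. period columns in first-appearance order: Q3, Q2, Q1, Q4; column 4 is Q4.
Long rows with fund=HU7, period=Q4: min(-4, 68.2) = -4.

-4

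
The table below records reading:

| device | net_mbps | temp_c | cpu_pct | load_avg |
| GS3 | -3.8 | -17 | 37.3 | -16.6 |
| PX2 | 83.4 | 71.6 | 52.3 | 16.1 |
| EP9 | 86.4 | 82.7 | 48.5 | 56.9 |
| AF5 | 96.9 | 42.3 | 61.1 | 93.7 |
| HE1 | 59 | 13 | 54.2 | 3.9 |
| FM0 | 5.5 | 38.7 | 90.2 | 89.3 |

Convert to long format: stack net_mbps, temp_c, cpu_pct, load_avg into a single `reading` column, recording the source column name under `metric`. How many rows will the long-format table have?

6 device values × 4 melted columns = 24 rows.

24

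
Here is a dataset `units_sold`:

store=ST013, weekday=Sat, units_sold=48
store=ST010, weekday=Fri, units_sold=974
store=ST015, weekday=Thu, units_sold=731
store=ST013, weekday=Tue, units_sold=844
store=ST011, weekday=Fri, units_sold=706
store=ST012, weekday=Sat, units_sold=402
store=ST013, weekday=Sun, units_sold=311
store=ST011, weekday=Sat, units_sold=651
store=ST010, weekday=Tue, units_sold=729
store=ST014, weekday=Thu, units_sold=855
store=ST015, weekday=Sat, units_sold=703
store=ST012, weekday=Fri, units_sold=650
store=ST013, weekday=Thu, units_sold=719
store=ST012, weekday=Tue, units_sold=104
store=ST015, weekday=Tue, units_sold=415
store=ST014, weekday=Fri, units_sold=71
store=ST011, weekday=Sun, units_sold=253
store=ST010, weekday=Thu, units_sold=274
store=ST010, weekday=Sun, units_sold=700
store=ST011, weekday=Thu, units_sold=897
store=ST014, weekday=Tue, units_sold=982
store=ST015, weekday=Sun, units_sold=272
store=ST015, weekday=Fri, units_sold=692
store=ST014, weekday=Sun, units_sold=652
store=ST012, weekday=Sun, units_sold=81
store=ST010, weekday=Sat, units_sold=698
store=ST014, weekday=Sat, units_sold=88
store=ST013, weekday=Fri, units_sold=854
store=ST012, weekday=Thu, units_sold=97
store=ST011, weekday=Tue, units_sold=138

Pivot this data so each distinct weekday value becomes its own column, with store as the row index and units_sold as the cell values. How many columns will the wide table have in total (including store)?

1 column for store plus 5 distinct weekday values → 6 columns.

6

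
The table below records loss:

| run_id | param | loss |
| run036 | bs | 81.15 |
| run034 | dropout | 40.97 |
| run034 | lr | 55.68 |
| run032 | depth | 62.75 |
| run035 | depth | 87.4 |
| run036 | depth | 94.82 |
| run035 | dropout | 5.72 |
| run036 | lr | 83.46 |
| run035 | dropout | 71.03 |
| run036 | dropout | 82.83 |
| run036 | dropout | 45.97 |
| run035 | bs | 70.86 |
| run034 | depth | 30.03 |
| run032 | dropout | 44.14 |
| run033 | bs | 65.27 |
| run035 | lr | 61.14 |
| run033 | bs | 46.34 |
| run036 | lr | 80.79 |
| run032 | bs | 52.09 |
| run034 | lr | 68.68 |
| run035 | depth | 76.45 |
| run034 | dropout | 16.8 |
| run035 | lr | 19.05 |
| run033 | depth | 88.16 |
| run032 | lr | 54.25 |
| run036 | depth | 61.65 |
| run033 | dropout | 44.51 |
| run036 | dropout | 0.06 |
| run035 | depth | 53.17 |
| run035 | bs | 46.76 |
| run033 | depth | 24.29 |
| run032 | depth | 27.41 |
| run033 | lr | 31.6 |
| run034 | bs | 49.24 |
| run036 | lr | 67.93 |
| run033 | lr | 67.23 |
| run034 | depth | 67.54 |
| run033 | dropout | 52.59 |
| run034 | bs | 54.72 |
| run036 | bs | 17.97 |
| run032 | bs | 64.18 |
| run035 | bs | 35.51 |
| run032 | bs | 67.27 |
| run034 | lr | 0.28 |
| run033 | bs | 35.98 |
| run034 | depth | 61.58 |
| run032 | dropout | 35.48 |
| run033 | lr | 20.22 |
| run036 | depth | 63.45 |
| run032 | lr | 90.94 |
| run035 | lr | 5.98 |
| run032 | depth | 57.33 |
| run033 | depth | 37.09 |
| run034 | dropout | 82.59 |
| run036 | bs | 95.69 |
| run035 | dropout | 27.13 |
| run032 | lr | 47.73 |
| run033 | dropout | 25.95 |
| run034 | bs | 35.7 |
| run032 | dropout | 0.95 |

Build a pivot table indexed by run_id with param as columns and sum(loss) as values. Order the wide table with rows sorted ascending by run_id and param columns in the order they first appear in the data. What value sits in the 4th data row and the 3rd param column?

86.17

With rows sorted ascending by run_id, row 4 is run_id=run035. param columns in first-appearance order: bs, dropout, lr, depth; column 3 is lr.
Long rows with run_id=run035, param=lr: 61.14 + 19.05 + 5.98 = 86.17.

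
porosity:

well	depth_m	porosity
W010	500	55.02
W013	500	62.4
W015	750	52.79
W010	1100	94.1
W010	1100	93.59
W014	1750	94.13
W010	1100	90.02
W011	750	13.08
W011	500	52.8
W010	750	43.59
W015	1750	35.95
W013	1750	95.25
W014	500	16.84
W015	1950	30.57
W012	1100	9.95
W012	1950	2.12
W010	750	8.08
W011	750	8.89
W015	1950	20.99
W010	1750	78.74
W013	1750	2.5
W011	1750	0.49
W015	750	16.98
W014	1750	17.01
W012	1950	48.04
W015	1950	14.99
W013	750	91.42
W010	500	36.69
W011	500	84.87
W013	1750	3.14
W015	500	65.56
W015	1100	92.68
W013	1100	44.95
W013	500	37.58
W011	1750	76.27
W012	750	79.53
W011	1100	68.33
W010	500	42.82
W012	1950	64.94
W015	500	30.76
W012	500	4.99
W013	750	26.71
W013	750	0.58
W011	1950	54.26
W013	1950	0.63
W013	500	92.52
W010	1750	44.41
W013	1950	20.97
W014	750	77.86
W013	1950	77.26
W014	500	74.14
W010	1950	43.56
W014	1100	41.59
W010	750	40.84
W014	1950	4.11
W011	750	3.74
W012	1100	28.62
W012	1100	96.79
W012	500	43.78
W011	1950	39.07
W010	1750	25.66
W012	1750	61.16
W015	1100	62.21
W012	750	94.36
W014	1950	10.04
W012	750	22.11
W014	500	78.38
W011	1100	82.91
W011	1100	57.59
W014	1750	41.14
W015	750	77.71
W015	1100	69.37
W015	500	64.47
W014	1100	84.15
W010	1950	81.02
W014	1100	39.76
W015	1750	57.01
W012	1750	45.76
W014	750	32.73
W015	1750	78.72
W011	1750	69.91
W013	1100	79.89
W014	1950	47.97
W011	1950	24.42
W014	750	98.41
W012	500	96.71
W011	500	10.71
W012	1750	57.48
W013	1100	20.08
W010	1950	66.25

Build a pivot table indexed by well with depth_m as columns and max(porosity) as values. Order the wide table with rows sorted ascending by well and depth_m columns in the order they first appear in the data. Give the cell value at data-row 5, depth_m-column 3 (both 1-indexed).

84.15

With rows sorted ascending by well, row 5 is well=W014. depth_m columns in first-appearance order: 500, 750, 1100, 1750, 1950; column 3 is 1100.
Long rows with well=W014, depth_m=1100: max(41.59, 84.15, 39.76) = 84.15.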